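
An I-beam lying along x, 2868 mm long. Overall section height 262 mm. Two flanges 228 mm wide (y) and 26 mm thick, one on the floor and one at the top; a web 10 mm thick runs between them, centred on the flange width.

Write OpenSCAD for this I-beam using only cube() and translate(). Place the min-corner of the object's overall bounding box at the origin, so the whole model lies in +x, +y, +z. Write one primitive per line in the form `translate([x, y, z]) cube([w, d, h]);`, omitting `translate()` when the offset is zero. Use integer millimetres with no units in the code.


cube([2868, 228, 26]);
translate([0, 109, 26]) cube([2868, 10, 210]);
translate([0, 0, 236]) cube([2868, 228, 26]);


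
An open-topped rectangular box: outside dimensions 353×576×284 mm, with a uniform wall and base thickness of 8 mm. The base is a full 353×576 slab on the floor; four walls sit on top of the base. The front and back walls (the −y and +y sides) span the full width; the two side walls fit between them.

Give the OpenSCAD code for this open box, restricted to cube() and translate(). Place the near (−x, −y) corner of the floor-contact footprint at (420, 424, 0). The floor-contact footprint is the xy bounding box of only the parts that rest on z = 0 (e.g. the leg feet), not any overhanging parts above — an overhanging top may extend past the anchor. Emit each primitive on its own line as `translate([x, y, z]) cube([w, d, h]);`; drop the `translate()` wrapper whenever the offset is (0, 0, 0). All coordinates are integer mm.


translate([420, 424, 0]) cube([353, 576, 8]);
translate([420, 424, 8]) cube([353, 8, 276]);
translate([420, 992, 8]) cube([353, 8, 276]);
translate([420, 432, 8]) cube([8, 560, 276]);
translate([765, 432, 8]) cube([8, 560, 276]);


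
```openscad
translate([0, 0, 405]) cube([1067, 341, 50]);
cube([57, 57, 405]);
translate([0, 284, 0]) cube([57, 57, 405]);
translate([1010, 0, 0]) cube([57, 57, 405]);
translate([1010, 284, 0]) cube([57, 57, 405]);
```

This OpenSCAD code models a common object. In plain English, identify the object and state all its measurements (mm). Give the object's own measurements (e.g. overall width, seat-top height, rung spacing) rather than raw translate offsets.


A bench: a 1067×341 mm seat slab, 50 mm thick, top at z = 455 mm, on four 57×57 mm square legs flush with the seat corners and standing on z = 0.


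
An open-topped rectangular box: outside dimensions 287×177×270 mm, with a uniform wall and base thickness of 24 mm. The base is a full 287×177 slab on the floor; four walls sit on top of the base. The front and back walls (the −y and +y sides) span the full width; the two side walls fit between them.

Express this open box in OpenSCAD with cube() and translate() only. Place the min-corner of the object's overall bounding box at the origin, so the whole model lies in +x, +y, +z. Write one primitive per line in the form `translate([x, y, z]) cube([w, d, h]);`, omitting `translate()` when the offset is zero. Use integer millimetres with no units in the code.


cube([287, 177, 24]);
translate([0, 0, 24]) cube([287, 24, 246]);
translate([0, 153, 24]) cube([287, 24, 246]);
translate([0, 24, 24]) cube([24, 129, 246]);
translate([263, 24, 24]) cube([24, 129, 246]);


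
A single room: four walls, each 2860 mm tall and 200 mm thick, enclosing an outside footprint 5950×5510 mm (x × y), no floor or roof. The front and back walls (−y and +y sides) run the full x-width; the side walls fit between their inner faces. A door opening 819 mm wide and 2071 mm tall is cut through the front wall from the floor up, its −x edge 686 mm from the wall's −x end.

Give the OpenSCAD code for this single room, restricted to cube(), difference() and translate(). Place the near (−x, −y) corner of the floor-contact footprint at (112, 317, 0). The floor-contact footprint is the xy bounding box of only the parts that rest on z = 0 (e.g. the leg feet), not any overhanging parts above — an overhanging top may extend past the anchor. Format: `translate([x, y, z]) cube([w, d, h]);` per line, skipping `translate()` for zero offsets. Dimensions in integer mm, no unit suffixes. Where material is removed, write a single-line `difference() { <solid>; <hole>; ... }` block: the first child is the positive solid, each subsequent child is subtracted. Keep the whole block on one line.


difference() { translate([112, 317, 0]) cube([5950, 200, 2860]); translate([798, 317, 0]) cube([819, 200, 2071]); }
translate([112, 5627, 0]) cube([5950, 200, 2860]);
translate([112, 517, 0]) cube([200, 5110, 2860]);
translate([5862, 517, 0]) cube([200, 5110, 2860]);


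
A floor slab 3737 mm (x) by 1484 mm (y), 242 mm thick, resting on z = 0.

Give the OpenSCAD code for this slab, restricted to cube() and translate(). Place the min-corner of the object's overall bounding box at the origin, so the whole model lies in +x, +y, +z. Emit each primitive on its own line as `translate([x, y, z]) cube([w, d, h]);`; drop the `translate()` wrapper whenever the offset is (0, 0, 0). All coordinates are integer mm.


cube([3737, 1484, 242]);


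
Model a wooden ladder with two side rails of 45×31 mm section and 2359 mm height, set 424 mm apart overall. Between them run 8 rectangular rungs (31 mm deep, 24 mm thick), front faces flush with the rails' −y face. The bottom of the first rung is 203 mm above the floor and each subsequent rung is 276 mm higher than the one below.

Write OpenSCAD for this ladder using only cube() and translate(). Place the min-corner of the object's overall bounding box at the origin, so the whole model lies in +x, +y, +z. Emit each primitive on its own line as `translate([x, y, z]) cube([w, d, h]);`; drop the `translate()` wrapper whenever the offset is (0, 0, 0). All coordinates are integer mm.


cube([45, 31, 2359]);
translate([379, 0, 0]) cube([45, 31, 2359]);
translate([45, 0, 203]) cube([334, 31, 24]);
translate([45, 0, 479]) cube([334, 31, 24]);
translate([45, 0, 755]) cube([334, 31, 24]);
translate([45, 0, 1031]) cube([334, 31, 24]);
translate([45, 0, 1307]) cube([334, 31, 24]);
translate([45, 0, 1583]) cube([334, 31, 24]);
translate([45, 0, 1859]) cube([334, 31, 24]);
translate([45, 0, 2135]) cube([334, 31, 24]);


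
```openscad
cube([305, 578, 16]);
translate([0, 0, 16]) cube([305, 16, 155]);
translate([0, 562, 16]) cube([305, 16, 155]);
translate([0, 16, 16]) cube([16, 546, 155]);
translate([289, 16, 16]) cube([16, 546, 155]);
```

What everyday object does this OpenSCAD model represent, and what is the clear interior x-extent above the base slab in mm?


An open box. The internal width is 273 mm.

A 305×578 base slab with four walls standing on it — an open box. The base is 305 mm wide and the walls are 16 mm thick, so the internal width is 305 − 2 × 16 = 273 mm.


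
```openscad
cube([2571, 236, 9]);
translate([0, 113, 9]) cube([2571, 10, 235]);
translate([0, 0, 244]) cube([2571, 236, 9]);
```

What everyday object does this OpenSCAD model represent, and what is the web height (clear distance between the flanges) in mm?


An I-beam. The web height is 235 mm.

Two wide flanges with a thin centred web — an I-beam. Overall 253 mm minus two 9 mm flanges gives a web of 253 − 2·9 = 235 mm.


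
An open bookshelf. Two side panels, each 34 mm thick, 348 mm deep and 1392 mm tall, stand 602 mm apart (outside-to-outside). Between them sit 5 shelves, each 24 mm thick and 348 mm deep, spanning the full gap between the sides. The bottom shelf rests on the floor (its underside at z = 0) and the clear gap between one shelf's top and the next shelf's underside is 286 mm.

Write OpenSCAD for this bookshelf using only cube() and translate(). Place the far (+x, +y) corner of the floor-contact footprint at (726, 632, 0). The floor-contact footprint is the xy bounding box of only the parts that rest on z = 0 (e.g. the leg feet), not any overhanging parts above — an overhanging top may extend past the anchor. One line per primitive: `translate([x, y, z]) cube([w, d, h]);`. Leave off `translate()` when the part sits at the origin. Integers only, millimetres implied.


translate([124, 284, 0]) cube([34, 348, 1392]);
translate([692, 284, 0]) cube([34, 348, 1392]);
translate([158, 284, 0]) cube([534, 348, 24]);
translate([158, 284, 310]) cube([534, 348, 24]);
translate([158, 284, 620]) cube([534, 348, 24]);
translate([158, 284, 930]) cube([534, 348, 24]);
translate([158, 284, 1240]) cube([534, 348, 24]);


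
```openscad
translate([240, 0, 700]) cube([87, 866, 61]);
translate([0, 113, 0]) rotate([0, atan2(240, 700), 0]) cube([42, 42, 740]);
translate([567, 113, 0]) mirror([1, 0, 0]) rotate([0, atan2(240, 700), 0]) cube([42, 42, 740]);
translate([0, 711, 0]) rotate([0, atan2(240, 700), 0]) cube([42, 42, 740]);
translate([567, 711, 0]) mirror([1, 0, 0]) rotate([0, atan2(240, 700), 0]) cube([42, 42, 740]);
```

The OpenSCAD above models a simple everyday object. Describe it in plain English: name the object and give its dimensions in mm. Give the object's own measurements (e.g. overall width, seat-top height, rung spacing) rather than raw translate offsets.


A sawhorse. A 87×866×61 mm beam (x, y, z) sits on two A-frame leg pairs. Each pair is two raked legs of 42×42 mm section (42 mm along y) splaying symmetrically in x. Each leg rises 700 mm vertically over 240 mm of horizontal reach and is 740 mm long along its own axis. Every leg's outer bottom edge rests on the floor and its outer top edge meets a bottom edge of the beam — the left legs (tilting toward +x) meet the beam's −x bottom edge, the right legs (their mirror images, tilting toward −x) meet its +x bottom edge — so the leg tops tuck under the beam, the beam's underside is 700 mm above the floor, and the feet are 567 mm apart outside-to-outside with the beam centred between them. The two leg pairs are set in 113 mm from either end of the beam.


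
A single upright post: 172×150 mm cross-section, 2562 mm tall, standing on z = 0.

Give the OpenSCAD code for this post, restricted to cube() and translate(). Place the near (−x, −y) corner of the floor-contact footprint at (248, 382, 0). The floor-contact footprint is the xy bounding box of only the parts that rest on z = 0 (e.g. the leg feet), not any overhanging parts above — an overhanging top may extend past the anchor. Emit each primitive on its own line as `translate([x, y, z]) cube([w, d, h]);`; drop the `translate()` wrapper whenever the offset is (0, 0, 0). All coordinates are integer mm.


translate([248, 382, 0]) cube([172, 150, 2562]);


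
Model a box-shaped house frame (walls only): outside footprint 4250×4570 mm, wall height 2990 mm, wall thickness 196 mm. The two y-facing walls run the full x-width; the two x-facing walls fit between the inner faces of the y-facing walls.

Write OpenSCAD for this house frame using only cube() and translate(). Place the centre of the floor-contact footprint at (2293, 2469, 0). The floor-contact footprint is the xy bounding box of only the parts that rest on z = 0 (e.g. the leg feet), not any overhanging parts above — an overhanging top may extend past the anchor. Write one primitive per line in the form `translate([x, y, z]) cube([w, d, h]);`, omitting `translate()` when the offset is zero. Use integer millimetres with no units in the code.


translate([168, 184, 0]) cube([4250, 196, 2990]);
translate([168, 4558, 0]) cube([4250, 196, 2990]);
translate([168, 380, 0]) cube([196, 4178, 2990]);
translate([4222, 380, 0]) cube([196, 4178, 2990]);


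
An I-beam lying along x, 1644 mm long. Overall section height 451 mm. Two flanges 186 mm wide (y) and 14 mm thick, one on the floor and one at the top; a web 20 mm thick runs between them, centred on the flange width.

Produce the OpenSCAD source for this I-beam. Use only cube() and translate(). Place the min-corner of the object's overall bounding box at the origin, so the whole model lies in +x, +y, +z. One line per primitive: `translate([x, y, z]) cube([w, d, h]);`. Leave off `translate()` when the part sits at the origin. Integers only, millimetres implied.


cube([1644, 186, 14]);
translate([0, 83, 14]) cube([1644, 20, 423]);
translate([0, 0, 437]) cube([1644, 186, 14]);


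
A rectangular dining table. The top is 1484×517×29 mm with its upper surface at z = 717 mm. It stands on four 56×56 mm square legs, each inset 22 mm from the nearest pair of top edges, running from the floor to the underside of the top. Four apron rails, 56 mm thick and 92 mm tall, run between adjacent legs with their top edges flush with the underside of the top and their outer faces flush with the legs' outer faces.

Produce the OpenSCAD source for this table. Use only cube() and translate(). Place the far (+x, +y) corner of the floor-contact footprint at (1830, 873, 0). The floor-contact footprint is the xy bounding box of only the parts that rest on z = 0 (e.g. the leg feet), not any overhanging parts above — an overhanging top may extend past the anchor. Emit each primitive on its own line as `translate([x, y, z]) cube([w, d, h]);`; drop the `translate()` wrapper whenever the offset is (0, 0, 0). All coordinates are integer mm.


translate([368, 378, 688]) cube([1484, 517, 29]);
translate([390, 400, 0]) cube([56, 56, 688]);
translate([1774, 400, 0]) cube([56, 56, 688]);
translate([390, 817, 0]) cube([56, 56, 688]);
translate([1774, 817, 0]) cube([56, 56, 688]);
translate([446, 400, 596]) cube([1328, 56, 92]);
translate([446, 817, 596]) cube([1328, 56, 92]);
translate([390, 456, 596]) cube([56, 361, 92]);
translate([1774, 456, 596]) cube([56, 361, 92]);


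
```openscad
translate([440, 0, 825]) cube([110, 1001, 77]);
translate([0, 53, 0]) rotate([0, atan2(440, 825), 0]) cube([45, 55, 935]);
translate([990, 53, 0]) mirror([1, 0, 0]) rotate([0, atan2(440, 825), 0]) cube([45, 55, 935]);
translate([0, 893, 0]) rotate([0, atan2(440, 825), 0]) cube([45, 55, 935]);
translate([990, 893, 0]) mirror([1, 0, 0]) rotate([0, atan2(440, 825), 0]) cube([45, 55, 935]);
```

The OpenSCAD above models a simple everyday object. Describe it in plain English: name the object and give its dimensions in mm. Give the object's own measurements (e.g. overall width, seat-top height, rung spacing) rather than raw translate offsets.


A sawhorse. A 110×1001×77 mm beam (x, y, z) sits on two A-frame leg pairs. Each pair is two raked legs of 45×55 mm section (55 mm along y) splaying symmetrically in x. Each leg rises 825 mm vertically over 440 mm of horizontal reach and is 935 mm long along its own axis. Every leg's outer bottom edge rests on the floor and its outer top edge meets a bottom edge of the beam — the left legs (tilting toward +x) meet the beam's −x bottom edge, the right legs (their mirror images, tilting toward −x) meet its +x bottom edge — so the leg tops tuck under the beam, the beam's underside is 825 mm above the floor, and the feet are 990 mm apart outside-to-outside with the beam centred between them. The two leg pairs are set in 53 mm from either end of the beam.


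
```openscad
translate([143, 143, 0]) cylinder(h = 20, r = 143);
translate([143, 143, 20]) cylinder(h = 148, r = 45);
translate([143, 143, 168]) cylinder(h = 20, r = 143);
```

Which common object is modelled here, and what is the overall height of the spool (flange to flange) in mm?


A spool. The overall height is 188 mm.

Three coaxial cylinders, large–small–large — a spool. Two 20 mm flanges and a 148 mm core give 20 + 148 + 20 = 188 mm.


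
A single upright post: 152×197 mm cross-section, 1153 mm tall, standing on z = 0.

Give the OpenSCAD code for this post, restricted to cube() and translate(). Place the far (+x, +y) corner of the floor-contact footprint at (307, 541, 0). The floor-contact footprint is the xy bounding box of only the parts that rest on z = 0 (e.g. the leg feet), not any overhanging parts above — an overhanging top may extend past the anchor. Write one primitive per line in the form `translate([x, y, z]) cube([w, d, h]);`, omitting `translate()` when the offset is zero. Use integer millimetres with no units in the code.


translate([155, 344, 0]) cube([152, 197, 1153]);


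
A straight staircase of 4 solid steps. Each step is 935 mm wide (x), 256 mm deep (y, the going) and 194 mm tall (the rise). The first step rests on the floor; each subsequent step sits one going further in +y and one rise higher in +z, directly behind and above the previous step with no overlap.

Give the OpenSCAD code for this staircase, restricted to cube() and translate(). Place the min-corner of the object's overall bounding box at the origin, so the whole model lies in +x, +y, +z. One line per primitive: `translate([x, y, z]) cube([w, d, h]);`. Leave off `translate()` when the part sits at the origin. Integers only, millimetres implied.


cube([935, 256, 194]);
translate([0, 256, 194]) cube([935, 256, 194]);
translate([0, 512, 388]) cube([935, 256, 194]);
translate([0, 768, 582]) cube([935, 256, 194]);


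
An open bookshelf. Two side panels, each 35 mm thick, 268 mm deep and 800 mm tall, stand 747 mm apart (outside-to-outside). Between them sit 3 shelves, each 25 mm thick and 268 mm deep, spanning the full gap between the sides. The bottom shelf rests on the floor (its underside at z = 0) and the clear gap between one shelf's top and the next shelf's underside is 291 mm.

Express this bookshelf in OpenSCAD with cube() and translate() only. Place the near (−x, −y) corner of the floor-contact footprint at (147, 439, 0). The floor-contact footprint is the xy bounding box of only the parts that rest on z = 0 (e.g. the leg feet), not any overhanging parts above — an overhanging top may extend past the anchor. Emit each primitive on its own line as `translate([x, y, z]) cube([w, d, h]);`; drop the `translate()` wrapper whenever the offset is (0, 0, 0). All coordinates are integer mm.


translate([147, 439, 0]) cube([35, 268, 800]);
translate([859, 439, 0]) cube([35, 268, 800]);
translate([182, 439, 0]) cube([677, 268, 25]);
translate([182, 439, 316]) cube([677, 268, 25]);
translate([182, 439, 632]) cube([677, 268, 25]);


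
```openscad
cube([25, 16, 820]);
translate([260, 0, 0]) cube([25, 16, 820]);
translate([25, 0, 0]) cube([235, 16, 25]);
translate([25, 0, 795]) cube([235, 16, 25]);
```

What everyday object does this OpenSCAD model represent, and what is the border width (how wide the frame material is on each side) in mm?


A picture frame. The border width is 25 mm.

Four thin pieces enclosing a rectangular opening — a picture frame. The two full-height stiles are 820 mm tall; the top rail sits at z = 795 and is 25 mm tall, so the border above the opening is 820 − 795 = 25 mm, matching the stile x-width.


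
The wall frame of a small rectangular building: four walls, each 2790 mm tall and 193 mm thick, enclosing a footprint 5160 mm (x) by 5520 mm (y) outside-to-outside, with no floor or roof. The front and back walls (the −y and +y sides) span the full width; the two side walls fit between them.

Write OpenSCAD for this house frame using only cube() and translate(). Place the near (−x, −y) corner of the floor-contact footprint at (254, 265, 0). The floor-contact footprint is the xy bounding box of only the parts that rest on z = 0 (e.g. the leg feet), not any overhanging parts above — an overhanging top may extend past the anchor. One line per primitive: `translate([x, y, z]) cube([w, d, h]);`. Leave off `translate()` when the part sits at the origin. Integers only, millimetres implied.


translate([254, 265, 0]) cube([5160, 193, 2790]);
translate([254, 5592, 0]) cube([5160, 193, 2790]);
translate([254, 458, 0]) cube([193, 5134, 2790]);
translate([5221, 458, 0]) cube([193, 5134, 2790]);


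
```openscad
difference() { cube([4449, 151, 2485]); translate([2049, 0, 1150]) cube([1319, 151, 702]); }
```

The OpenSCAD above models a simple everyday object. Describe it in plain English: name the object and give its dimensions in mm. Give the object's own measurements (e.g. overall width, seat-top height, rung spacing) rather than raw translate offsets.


A wall 4449 mm long (x), 151 mm thick (y), 2485 mm tall, with a rectangular window opening cut through it. The opening is 1319 mm wide and 702 mm tall; its sill is at z = 1150 mm and its near (−x) edge is 2049 mm from the wall's −x end. The opening passes through the full wall thickness.


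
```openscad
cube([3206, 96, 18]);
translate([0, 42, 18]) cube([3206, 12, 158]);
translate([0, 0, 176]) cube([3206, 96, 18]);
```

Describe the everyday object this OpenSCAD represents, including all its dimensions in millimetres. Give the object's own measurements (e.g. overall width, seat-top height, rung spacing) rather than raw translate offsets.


An I-beam lying along x, 3206 mm long. Overall section height 194 mm. Two flanges 96 mm wide (y) and 18 mm thick, one on the floor and one at the top; a web 12 mm thick runs between them, centred on the flange width.


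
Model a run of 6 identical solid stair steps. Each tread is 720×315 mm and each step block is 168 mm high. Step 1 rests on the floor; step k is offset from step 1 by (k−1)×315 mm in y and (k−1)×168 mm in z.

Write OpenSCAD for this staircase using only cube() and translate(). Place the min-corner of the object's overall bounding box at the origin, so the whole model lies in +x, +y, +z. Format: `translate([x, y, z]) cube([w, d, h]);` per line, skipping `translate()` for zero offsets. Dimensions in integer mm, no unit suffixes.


cube([720, 315, 168]);
translate([0, 315, 168]) cube([720, 315, 168]);
translate([0, 630, 336]) cube([720, 315, 168]);
translate([0, 945, 504]) cube([720, 315, 168]);
translate([0, 1260, 672]) cube([720, 315, 168]);
translate([0, 1575, 840]) cube([720, 315, 168]);


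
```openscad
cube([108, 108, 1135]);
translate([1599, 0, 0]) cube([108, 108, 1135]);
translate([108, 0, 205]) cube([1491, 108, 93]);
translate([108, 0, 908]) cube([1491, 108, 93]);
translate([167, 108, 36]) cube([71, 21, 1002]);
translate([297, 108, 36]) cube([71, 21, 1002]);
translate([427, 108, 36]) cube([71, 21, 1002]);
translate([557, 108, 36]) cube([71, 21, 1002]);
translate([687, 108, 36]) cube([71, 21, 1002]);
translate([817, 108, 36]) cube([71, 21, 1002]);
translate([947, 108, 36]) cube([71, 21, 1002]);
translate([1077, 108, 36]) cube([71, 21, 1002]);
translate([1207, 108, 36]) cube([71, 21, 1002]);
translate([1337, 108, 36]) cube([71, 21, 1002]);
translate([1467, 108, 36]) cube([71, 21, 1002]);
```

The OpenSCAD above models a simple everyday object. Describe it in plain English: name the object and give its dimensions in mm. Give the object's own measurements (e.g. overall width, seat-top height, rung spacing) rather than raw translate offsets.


A fence section. Two 108×108 mm posts, 1135 mm tall, stand on the floor with a clear span of 1491 mm between their inner faces. Two horizontal rails of 108×93 mm section span the gap between the posts with their undersides at z = 205 mm and z = 908 mm, flush with the posts' −y face. 11 pickets, each 71 mm wide, 21 mm thick and 1002 mm tall, are fixed to the +y face of the rails with their bottoms at z = 36 mm, spaced across the span with a 59 mm gap after the −x post and between neighbouring pickets, with 61 mm left before the +x post.


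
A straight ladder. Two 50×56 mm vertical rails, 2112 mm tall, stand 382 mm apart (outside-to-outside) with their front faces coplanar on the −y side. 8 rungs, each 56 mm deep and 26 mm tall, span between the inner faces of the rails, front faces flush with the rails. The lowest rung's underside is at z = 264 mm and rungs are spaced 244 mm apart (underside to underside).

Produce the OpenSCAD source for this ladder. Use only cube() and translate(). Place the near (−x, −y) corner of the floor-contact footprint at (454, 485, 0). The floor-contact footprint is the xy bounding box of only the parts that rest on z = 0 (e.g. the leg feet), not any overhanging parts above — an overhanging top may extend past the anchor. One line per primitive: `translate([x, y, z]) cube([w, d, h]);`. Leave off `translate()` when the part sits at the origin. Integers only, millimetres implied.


translate([454, 485, 0]) cube([50, 56, 2112]);
translate([786, 485, 0]) cube([50, 56, 2112]);
translate([504, 485, 264]) cube([282, 56, 26]);
translate([504, 485, 508]) cube([282, 56, 26]);
translate([504, 485, 752]) cube([282, 56, 26]);
translate([504, 485, 996]) cube([282, 56, 26]);
translate([504, 485, 1240]) cube([282, 56, 26]);
translate([504, 485, 1484]) cube([282, 56, 26]);
translate([504, 485, 1728]) cube([282, 56, 26]);
translate([504, 485, 1972]) cube([282, 56, 26]);


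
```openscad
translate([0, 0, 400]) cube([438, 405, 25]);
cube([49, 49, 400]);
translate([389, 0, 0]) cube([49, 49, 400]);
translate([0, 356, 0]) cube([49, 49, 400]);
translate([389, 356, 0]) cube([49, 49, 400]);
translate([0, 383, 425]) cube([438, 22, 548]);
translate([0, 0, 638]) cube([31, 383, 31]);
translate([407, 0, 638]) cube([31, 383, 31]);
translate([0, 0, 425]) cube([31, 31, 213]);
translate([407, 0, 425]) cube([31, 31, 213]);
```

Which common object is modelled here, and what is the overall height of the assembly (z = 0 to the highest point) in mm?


A chair. The overall height is 973 mm.

A slab on four corner posts with a tall panel at the back — a chair. The seat slab sits at z = 400 with thickness 25, and the 548 mm backrest starts at the seat top, so the overall height is 400 + 25 + 548 = 973 mm.


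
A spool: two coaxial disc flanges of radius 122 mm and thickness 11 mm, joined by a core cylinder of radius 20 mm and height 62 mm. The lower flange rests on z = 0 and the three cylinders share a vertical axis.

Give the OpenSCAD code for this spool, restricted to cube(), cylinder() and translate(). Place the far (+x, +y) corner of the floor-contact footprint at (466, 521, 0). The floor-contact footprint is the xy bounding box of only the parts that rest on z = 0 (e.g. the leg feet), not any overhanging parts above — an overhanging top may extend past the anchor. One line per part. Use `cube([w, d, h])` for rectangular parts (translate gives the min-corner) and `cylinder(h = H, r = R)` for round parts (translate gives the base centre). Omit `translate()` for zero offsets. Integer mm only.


translate([344, 399, 0]) cylinder(h = 11, r = 122);
translate([344, 399, 11]) cylinder(h = 62, r = 20);
translate([344, 399, 73]) cylinder(h = 11, r = 122);


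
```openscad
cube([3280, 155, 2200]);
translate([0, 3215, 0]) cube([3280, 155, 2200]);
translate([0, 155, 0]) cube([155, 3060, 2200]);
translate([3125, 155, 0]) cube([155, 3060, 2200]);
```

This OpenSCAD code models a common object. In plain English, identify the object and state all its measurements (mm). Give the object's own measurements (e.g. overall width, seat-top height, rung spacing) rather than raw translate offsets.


The wall frame of a small rectangular building: four walls, each 2200 mm tall and 155 mm thick, enclosing a footprint 3280 mm (x) by 3370 mm (y) outside-to-outside, with no floor or roof. The front and back walls (the −y and +y sides) span the full width; the two side walls fit between them.


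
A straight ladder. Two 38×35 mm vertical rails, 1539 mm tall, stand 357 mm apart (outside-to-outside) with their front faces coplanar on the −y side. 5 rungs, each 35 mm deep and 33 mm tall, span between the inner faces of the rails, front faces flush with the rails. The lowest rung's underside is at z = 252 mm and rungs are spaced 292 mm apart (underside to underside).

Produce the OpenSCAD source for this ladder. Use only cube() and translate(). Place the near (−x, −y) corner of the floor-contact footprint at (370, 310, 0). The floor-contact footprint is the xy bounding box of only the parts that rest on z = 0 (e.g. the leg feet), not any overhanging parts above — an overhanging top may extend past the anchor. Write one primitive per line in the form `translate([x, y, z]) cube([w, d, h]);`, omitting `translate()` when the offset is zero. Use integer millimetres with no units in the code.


// rung span = 357 - 2*38 = 281
// rung[k] z = 252 + k*292
translate([370, 310, 0]) cube([38, 35, 1539]);
translate([689, 310, 0]) cube([38, 35, 1539]);
translate([408, 310, 252]) cube([281, 35, 33]);
translate([408, 310, 544]) cube([281, 35, 33]);
translate([408, 310, 836]) cube([281, 35, 33]);
translate([408, 310, 1128]) cube([281, 35, 33]);
translate([408, 310, 1420]) cube([281, 35, 33]);


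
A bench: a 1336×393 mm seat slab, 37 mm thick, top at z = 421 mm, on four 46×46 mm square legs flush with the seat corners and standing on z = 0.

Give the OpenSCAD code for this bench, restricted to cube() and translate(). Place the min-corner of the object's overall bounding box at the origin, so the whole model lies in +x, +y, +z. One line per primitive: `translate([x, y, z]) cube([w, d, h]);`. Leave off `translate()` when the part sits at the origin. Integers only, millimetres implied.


// leg_h = 421 − 37 = 384
translate([0, 0, 384]) cube([1336, 393, 37]);
cube([46, 46, 384]);
translate([0, 347, 0]) cube([46, 46, 384]);
translate([1290, 0, 0]) cube([46, 46, 384]);
translate([1290, 347, 0]) cube([46, 46, 384]);


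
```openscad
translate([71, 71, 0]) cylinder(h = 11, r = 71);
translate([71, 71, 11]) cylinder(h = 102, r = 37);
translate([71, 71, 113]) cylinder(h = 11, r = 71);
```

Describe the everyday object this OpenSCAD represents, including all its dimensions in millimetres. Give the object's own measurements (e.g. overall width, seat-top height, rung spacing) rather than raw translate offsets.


A spool: two coaxial disc flanges of radius 71 mm and thickness 11 mm, joined by a core cylinder of radius 37 mm and height 102 mm. The lower flange rests on z = 0 and the three cylinders share a vertical axis.


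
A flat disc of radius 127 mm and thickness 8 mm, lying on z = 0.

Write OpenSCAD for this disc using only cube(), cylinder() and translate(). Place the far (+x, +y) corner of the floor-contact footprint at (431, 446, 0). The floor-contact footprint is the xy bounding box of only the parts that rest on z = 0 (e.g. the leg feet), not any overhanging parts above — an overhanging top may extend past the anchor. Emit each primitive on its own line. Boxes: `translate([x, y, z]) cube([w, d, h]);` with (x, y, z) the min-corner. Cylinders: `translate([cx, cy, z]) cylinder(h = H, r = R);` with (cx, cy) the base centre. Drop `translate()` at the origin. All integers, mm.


translate([304, 319, 0]) cylinder(h = 8, r = 127);


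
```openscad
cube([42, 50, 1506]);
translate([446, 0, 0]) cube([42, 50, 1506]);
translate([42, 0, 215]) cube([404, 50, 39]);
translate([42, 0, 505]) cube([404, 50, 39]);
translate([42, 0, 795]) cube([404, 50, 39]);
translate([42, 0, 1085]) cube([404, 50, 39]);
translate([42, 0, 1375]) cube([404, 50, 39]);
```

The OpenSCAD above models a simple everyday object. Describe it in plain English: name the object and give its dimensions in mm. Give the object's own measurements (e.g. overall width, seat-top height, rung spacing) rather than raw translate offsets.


A straight ladder. Two 42×50 mm vertical rails, 1506 mm tall, stand 488 mm apart (outside-to-outside) with their front faces coplanar on the −y side. 5 rungs, each 50 mm deep and 39 mm tall, span between the inner faces of the rails, front faces flush with the rails. The lowest rung's underside is at z = 215 mm and rungs are spaced 290 mm apart (underside to underside).


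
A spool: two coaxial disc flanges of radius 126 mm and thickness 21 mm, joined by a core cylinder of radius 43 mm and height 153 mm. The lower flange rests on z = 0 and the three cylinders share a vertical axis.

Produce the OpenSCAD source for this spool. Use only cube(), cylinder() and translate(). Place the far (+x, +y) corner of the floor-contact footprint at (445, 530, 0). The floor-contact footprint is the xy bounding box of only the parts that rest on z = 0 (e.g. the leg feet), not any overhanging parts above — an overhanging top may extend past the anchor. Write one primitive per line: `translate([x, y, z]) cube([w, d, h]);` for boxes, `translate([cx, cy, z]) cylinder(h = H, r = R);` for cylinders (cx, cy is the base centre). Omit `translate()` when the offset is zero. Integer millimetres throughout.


translate([319, 404, 0]) cylinder(h = 21, r = 126);
translate([319, 404, 21]) cylinder(h = 153, r = 43);
translate([319, 404, 174]) cylinder(h = 21, r = 126);


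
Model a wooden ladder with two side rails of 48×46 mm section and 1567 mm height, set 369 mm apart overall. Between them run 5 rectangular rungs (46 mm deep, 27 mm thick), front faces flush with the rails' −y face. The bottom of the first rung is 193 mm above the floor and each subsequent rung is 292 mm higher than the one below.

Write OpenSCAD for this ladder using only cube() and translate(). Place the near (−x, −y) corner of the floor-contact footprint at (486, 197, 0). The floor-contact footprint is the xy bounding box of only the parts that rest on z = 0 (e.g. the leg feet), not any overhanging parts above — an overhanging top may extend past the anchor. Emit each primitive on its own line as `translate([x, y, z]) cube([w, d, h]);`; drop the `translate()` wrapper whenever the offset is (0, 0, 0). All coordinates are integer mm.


translate([486, 197, 0]) cube([48, 46, 1567]);
translate([807, 197, 0]) cube([48, 46, 1567]);
translate([534, 197, 193]) cube([273, 46, 27]);
translate([534, 197, 485]) cube([273, 46, 27]);
translate([534, 197, 777]) cube([273, 46, 27]);
translate([534, 197, 1069]) cube([273, 46, 27]);
translate([534, 197, 1361]) cube([273, 46, 27]);


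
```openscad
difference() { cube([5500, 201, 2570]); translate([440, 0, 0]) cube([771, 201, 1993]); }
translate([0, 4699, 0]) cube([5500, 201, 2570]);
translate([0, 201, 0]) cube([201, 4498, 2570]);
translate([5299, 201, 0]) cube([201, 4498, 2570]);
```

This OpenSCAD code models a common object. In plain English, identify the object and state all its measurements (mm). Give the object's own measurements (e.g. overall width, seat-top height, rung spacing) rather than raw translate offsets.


A single room: four walls, each 2570 mm tall and 201 mm thick, enclosing an outside footprint 5500×4900 mm (x × y), no floor or roof. The front and back walls (−y and +y sides) run the full x-width; the side walls fit between their inner faces. A door opening 771 mm wide and 1993 mm tall is cut through the front wall from the floor up, its −x edge 440 mm from the wall's −x end.


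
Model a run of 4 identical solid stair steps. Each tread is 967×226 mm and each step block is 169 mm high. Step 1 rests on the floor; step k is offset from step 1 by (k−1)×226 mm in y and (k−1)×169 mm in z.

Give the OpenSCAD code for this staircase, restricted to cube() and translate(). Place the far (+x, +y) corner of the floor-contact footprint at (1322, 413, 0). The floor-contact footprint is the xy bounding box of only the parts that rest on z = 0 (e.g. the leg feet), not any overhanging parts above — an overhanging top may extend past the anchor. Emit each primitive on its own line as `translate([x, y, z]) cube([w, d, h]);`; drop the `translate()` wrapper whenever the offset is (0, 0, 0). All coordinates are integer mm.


translate([355, 187, 0]) cube([967, 226, 169]);
translate([355, 413, 169]) cube([967, 226, 169]);
translate([355, 639, 338]) cube([967, 226, 169]);
translate([355, 865, 507]) cube([967, 226, 169]);


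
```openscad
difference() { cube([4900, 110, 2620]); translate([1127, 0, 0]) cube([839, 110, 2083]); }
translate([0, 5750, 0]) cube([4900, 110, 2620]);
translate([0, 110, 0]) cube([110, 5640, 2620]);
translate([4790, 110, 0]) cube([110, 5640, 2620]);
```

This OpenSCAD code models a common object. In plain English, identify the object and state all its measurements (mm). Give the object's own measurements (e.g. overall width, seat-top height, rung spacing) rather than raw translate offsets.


A single room: four walls, each 2620 mm tall and 110 mm thick, enclosing an outside footprint 4900×5860 mm (x × y), no floor or roof. The front and back walls (−y and +y sides) run the full x-width; the side walls fit between their inner faces. A door opening 839 mm wide and 2083 mm tall is cut through the front wall from the floor up, its −x edge 1127 mm from the wall's −x end.


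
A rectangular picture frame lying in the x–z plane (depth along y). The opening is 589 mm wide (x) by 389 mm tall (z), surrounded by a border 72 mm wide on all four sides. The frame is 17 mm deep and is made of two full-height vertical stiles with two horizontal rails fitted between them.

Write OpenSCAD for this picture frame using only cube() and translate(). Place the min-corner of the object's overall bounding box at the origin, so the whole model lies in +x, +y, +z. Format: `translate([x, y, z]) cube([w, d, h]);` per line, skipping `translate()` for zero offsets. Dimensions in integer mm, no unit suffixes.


cube([72, 17, 533]);
translate([661, 0, 0]) cube([72, 17, 533]);
translate([72, 0, 0]) cube([589, 17, 72]);
translate([72, 0, 461]) cube([589, 17, 72]);


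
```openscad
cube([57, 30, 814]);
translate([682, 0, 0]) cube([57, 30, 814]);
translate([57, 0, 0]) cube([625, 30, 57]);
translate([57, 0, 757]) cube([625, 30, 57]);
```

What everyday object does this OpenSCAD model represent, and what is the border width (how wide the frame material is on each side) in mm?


A picture frame. The border width is 57 mm.

Four thin pieces enclosing a rectangular opening — a picture frame. The two full-height stiles are 814 mm tall; the top rail sits at z = 757 and is 57 mm tall, so the border above the opening is 814 − 757 = 57 mm, matching the stile x-width.


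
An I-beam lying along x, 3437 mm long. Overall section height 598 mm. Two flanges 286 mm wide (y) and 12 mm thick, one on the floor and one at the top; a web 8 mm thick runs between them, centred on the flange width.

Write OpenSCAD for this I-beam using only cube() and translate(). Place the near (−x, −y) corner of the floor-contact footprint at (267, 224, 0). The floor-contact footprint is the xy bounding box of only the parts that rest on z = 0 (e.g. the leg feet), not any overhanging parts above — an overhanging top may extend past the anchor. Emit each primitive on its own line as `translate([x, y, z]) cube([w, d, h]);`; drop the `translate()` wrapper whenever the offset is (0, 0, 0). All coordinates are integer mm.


translate([267, 224, 0]) cube([3437, 286, 12]);
translate([267, 363, 12]) cube([3437, 8, 574]);
translate([267, 224, 586]) cube([3437, 286, 12]);


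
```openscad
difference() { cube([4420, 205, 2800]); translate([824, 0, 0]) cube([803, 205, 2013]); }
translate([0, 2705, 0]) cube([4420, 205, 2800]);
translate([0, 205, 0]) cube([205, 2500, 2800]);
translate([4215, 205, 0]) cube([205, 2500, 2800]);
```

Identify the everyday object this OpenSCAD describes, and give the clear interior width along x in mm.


A single room. The interior width is 4010 mm.

Four walls enclosing a rectangle with a door in the front wall — a room. Outside width 4420 minus two 205 mm walls gives 4010 mm.


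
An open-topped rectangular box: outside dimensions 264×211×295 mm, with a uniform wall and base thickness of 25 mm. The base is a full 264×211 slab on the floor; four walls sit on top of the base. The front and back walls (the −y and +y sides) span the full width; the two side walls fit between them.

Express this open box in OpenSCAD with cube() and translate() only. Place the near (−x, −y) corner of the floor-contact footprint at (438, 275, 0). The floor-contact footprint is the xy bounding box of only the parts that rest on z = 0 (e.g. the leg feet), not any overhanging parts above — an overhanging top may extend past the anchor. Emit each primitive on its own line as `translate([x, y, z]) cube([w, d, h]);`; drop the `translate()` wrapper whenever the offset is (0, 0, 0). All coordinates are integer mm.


translate([438, 275, 0]) cube([264, 211, 25]);
translate([438, 275, 25]) cube([264, 25, 270]);
translate([438, 461, 25]) cube([264, 25, 270]);
translate([438, 300, 25]) cube([25, 161, 270]);
translate([677, 300, 25]) cube([25, 161, 270]);
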